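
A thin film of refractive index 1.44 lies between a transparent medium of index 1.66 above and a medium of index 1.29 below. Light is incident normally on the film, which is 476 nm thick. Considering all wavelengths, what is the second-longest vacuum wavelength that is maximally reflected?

Top surface (1.66 → 1.44): reflection off a lower-index medium gives no phase shift.
Bottom surface (1.44 → 1.29): reflection off a lower-index medium gives no phase shift.
Zero or two π shifts → no net half-wave offset.
So the condition for constructive reflection is 2 n t = m λ.
λ = 2 n t / m. The second-longest wavelength is m = 2: λ = 2 × 1.44 × 476 / 2.00 = 685 nm.

685 nm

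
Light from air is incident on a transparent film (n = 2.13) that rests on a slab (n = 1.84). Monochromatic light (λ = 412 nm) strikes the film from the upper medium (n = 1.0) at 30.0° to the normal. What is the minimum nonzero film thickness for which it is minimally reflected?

99.5 nm

Top surface (1.0 → 2.13): reflection off a higher-index medium gives a half-wave phase shift.
Bottom surface (2.13 → 1.84): reflection off a lower-index medium gives no phase shift.
Net: one phase inversion between the two reflected rays.
With one net inversion, destructive interference in reflection requires 2 n t cos θ_r = m λ.
Snell's law: 1.0 sin 30.0° = 2.13 sin θ_r → sin θ_r = 0.235, cos θ_r = 0.972.
Minimum nonzero at m = 1: t = λ / (2 n cos θ_r) = 412 / (2 × 2.13 × 0.972) = 99.5 nm.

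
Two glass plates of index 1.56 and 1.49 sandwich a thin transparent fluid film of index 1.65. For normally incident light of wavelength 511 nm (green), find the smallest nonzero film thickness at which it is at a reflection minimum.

155 nm

Ray reflecting at the top interface goes from n = 1.56 toward n = 1.65: a half-wave phase shift.
Ray reflecting at the bottom interface goes from n = 1.65 toward n = 1.49: no phase shift.
Net: one phase inversion between the two reflected rays.
With one net inversion, destructive interference in reflection requires 2 n t = m λ.
Minimum nonzero at m = 1: t = λ / (2 n) = 511 / (2 × 1.65) = 155 nm.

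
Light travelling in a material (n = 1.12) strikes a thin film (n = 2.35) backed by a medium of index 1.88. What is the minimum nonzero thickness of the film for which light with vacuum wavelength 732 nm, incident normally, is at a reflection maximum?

Ray reflecting at the top interface goes from n = 1.12 toward n = 2.35: a half-wave phase shift.
Bottom surface (2.35 → 1.88): reflection off a lower-index medium gives no phase shift.
Net: one phase inversion between the two reflected rays.
So the condition for constructive reflection is 2 n t = (m + ½) λ.
Minimum at m = 0: t = λ / (4 n) = 732 / (4 × 2.35) = 77.9 nm.

77.9 nm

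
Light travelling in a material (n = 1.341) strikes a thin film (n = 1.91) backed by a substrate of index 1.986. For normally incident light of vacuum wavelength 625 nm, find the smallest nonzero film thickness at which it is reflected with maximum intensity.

Top surface (1.341 → 1.91): reflection off a higher-index medium gives a half-wave phase shift.
Ray reflecting at the bottom interface goes from n = 1.91 toward n = 1.986: a half-wave phase shift.
The two reflections carry the same phase change, so no net offset.
So the condition for constructive reflection is 2 n t = m λ.
Minimum nonzero at m = 1: t = λ / (2 n) = 625 / (2 × 1.91) = 164 nm.

164 nm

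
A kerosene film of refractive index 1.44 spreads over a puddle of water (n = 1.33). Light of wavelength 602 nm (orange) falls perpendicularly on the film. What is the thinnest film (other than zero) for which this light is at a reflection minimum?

209 nm

At the upper boundary (n = 1.0 to n = 1.44) the reflected ray undergoes a half-wave phase shift.
At the lower boundary (n = 1.44 to n = 1.33) the reflected ray undergoes no phase shift.
The two reflections differ by half a wavelength.
With one net inversion, destructive interference in reflection requires 2 n t = m λ.
Minimum nonzero at m = 1: t = λ / (2 n) = 602 / (2 × 1.44) = 209 nm.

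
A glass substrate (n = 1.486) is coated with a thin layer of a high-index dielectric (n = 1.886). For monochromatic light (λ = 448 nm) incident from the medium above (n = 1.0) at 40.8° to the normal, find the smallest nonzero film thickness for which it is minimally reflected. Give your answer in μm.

At the upper boundary (n = 1.0 to n = 1.886) the reflected ray undergoes a half-wave phase shift.
At the lower boundary (n = 1.886 to n = 1.486) the reflected ray undergoes no phase shift.
The two reflections differ by half a wavelength.
So the condition for destructive reflection is 2 n t cos θ_r = m λ.
Snell's law: 1.0 sin 40.8° = 1.886 sin θ_r → sin θ_r = 0.346, cos θ_r = 0.938.
Minimum nonzero at m = 1: t = λ / (2 n cos θ_r) = 448 / (2 × 1.886 × 0.938) = 127 nm.

0.127 μm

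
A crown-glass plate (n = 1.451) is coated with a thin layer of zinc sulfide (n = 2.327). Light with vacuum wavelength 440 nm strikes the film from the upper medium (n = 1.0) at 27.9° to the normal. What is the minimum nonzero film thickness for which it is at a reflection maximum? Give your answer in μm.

0.0483 μm

Ray reflecting at the top interface goes from n = 1.0 toward n = 2.327: a half-wave phase shift.
Ray reflecting at the bottom interface goes from n = 2.327 toward n = 1.451: no phase shift.
The two reflections differ by half a wavelength.
So the condition for constructive reflection is 2 n t cos θ_r = (m + ½) λ.
Snell's law: 1.0 sin 27.9° = 2.327 sin θ_r → sin θ_r = 0.201, cos θ_r = 0.980.
Minimum at m = 0: t = λ / (4 n cos θ_r) = 440 / (4 × 2.327 × 0.980) = 48.3 nm.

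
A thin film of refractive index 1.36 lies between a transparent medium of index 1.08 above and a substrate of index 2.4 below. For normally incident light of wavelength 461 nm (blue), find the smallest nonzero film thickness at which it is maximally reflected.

169 nm

At the upper boundary (n = 1.08 to n = 1.36) the reflected ray undergoes a half-wave phase shift.
Bottom surface (1.36 → 2.4): reflection off a higher-index medium gives a half-wave phase shift.
Net: no relative phase inversion (both shifts match).
So the condition for constructive reflection is 2 n t = m λ.
Minimum nonzero at m = 1: t = λ / (2 n) = 461 / (2 × 1.36) = 169 nm.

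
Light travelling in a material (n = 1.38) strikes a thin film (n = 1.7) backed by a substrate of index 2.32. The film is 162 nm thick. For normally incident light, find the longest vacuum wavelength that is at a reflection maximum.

551 nm

Ray reflecting at the top interface goes from n = 1.38 toward n = 1.7: a half-wave phase shift.
Bottom surface (1.7 → 2.32): reflection off a higher-index medium gives a half-wave phase shift.
The two reflections carry the same phase change, so no net offset.
For bright reflection here: 2 n t = m λ.
λ = 2 n t / m. The longest wavelength is m = 1: λ = 2 × 1.7 × 162 / 1.00 = 551 nm.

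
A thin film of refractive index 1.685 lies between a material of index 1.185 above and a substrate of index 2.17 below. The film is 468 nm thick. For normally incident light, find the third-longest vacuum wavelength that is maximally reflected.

At the upper boundary (n = 1.185 to n = 1.685) the reflected ray undergoes a half-wave phase shift.
Bottom surface (1.685 → 2.17): reflection off a higher-index medium gives a half-wave phase shift.
The two reflections carry the same phase change, so no net offset.
With no net inversion, constructive interference in reflection requires 2 n t = m λ.
λ = 2 n t / m. The third-longest wavelength is m = 3: λ = 2 × 1.685 × 468 / 3.00 = 526 nm.

526 nm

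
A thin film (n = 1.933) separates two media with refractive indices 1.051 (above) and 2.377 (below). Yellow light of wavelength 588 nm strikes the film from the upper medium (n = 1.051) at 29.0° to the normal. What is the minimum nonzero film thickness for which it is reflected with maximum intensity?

158 nm

Ray reflecting at the top interface goes from n = 1.051 toward n = 1.933: a half-wave phase shift.
At the lower boundary (n = 1.933 to n = 2.377) the reflected ray undergoes a half-wave phase shift.
Zero or two π shifts → no net half-wave offset.
So the condition for constructive reflection is 2 n t cos θ_r = m λ.
Snell's law: 1.051 sin 29.0° = 1.933 sin θ_r → sin θ_r = 0.264, cos θ_r = 0.965.
Minimum nonzero at m = 1: t = λ / (2 n cos θ_r) = 588 / (2 × 1.933 × 0.965) = 158 nm.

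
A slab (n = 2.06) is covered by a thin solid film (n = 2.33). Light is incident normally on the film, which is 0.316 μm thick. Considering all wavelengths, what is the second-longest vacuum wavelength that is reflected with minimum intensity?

Top surface (1.0 → 2.33): reflection off a higher-index medium gives a half-wave phase shift.
Ray reflecting at the bottom interface goes from n = 2.33 toward n = 2.06: no phase shift.
The two reflections differ by half a wavelength.
For weak reflection here: 2 n t = m λ.
λ = 2 n t / m. The second-longest wavelength is m = 2: λ = 2 × 2.33 × 316 / 2.00 = 736 nm.

736 nm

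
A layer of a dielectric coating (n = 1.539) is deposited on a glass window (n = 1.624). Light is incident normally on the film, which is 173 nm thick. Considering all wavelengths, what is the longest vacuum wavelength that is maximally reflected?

Ray reflecting at the top interface goes from n = 1.0 toward n = 1.539: a half-wave phase shift.
At the lower boundary (n = 1.539 to n = 1.624) the reflected ray undergoes a half-wave phase shift.
Zero or two π shifts → no net half-wave offset.
With no net inversion, constructive interference in reflection requires 2 n t = m λ.
λ = 2 n t / m. The longest wavelength is m = 1: λ = 2 × 1.539 × 173 / 1.00 = 532 nm.

532 nm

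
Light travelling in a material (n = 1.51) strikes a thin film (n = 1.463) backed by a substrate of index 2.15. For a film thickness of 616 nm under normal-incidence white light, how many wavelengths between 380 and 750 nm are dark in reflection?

2

Top surface (1.51 → 1.463): reflection off a lower-index medium gives no phase shift.
At the lower boundary (n = 1.463 to n = 2.15) the reflected ray undergoes a half-wave phase shift.
Exactly one π shift → a net half-wave offset.
So the condition for destructive reflection is 2 n t = m λ.
λ = 2 n t / m = 1802 / m nm.
m=2: 901 nm (IR); m=3: 601 nm (visible); m=4: 451 nm (visible); m=5: 360 nm (UV).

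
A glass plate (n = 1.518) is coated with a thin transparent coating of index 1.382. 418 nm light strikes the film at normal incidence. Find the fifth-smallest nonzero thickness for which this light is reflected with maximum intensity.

756 nm

Ray reflecting at the top interface goes from n = 1.0 toward n = 1.382: a half-wave phase shift.
At the lower boundary (n = 1.382 to n = 1.518) the reflected ray undergoes a half-wave phase shift.
Zero or two π shifts → no net half-wave offset.
So the condition for constructive reflection is 2 n t = m λ.
The fifth-smallest nonzero thickness corresponds to m = 5: t = m λ / (2 n) = 5.00 × 418 / (2 × 1.382) = 756 nm.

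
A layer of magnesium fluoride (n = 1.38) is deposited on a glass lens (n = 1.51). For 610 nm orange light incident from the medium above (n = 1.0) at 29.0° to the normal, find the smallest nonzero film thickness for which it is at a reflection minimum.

118 nm

Top surface (1.0 → 1.38): reflection off a higher-index medium gives a half-wave phase shift.
Ray reflecting at the bottom interface goes from n = 1.38 toward n = 1.51: a half-wave phase shift.
Zero or two π shifts → no net half-wave offset.
So the condition for destructive reflection is 2 n t cos θ_r = (m + ½) λ.
Snell's law: 1.0 sin 29.0° = 1.38 sin θ_r → sin θ_r = 0.351, cos θ_r = 0.936.
Minimum at m = 0: t = λ / (4 n cos θ_r) = 610 / (4 × 1.38 × 0.936) = 118 nm.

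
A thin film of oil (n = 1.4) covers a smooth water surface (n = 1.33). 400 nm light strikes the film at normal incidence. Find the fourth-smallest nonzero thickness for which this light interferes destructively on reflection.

571 nm

Ray reflecting at the top interface goes from n = 1.0 toward n = 1.4: a half-wave phase shift.
Ray reflecting at the bottom interface goes from n = 1.4 toward n = 1.33: no phase shift.
Net: one phase inversion between the two reflected rays.
With one net inversion, destructive interference in reflection requires 2 n t = m λ.
The fourth-smallest nonzero thickness corresponds to m = 4: t = m λ / (2 n) = 4.00 × 400 / (2 × 1.4) = 571 nm.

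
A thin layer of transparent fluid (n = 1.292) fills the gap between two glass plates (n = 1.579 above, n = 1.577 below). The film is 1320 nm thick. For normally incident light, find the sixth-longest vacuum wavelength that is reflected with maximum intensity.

620 nm

Top surface (1.579 → 1.292): reflection off a lower-index medium gives no phase shift.
Ray reflecting at the bottom interface goes from n = 1.292 toward n = 1.577: a half-wave phase shift.
Net: one phase inversion between the two reflected rays.
So the condition for constructive reflection is 2 n t = (m + ½) λ.
λ = 2 n t / (m + ½). The sixth-longest wavelength is m = 5: λ = 2 × 1.292 × 1320 / 5.50 = 620 nm.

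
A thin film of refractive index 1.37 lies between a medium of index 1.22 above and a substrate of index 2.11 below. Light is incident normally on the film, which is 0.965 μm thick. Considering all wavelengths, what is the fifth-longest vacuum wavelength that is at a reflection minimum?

At the upper boundary (n = 1.22 to n = 1.37) the reflected ray undergoes a half-wave phase shift.
At the lower boundary (n = 1.37 to n = 2.11) the reflected ray undergoes a half-wave phase shift.
Net: no relative phase inversion (both shifts match).
For dark reflection here: 2 n t = (m + ½) λ.
λ = 2 n t / (m + ½). The fifth-longest wavelength is m = 4: λ = 2 × 1.37 × 965 / 4.50 = 588 nm.

588 nm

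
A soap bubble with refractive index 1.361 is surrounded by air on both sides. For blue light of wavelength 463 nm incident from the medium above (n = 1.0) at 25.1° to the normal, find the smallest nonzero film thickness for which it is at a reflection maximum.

89.5 nm

Top surface (1.0 → 1.361): reflection off a higher-index medium gives a half-wave phase shift.
At the lower boundary (n = 1.361 to n = 1.0) the reflected ray undergoes no phase shift.
Net: one phase inversion between the two reflected rays.
With one net inversion, constructive interference in reflection requires 2 n t cos θ_r = (m + ½) λ.
Snell's law: 1.0 sin 25.1° = 1.361 sin θ_r → sin θ_r = 0.312, cos θ_r = 0.950.
Minimum at m = 0: t = λ / (4 n cos θ_r) = 463 / (4 × 1.361 × 0.950) = 89.5 nm.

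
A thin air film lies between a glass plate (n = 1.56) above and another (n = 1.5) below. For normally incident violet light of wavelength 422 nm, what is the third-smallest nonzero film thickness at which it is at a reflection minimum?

Ray reflecting at the top interface goes from n = 1.56 toward n = 1.0: no phase shift.
At the lower boundary (n = 1.0 to n = 1.5) the reflected ray undergoes a half-wave phase shift.
Net: one phase inversion between the two reflected rays.
With one net inversion, destructive interference in reflection requires 2 n t = m λ.
The third-smallest nonzero thickness corresponds to m = 3: t = m λ / (2 n) = 3.00 × 422 / (2 × 1.0) = 633 nm.

633 nm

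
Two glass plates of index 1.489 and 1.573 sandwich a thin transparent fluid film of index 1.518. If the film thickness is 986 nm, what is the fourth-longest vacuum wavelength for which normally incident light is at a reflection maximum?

Ray reflecting at the top interface goes from n = 1.489 toward n = 1.518: a half-wave phase shift.
Bottom surface (1.518 → 1.573): reflection off a higher-index medium gives a half-wave phase shift.
The two reflections carry the same phase change, so no net offset.
For bright reflection here: 2 n t = m λ.
λ = 2 n t / m. The fourth-longest wavelength is m = 4: λ = 2 × 1.518 × 986 / 4.00 = 748 nm.

748 nm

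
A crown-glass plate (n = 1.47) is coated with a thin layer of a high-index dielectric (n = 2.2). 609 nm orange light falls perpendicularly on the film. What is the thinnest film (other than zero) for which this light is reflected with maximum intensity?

At the upper boundary (n = 1.0 to n = 2.2) the reflected ray undergoes a half-wave phase shift.
At the lower boundary (n = 2.2 to n = 1.47) the reflected ray undergoes no phase shift.
Net: one phase inversion between the two reflected rays.
With one net inversion, constructive interference in reflection requires 2 n t = (m + ½) λ.
Minimum at m = 0: t = λ / (4 n) = 609 / (4 × 2.2) = 69.2 nm.

69.2 nm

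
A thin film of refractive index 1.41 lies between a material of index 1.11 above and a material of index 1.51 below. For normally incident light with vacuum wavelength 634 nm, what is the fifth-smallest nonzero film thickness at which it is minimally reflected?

1012 nm

Ray reflecting at the top interface goes from n = 1.11 toward n = 1.41: a half-wave phase shift.
Ray reflecting at the bottom interface goes from n = 1.41 toward n = 1.51: a half-wave phase shift.
Net: no relative phase inversion (both shifts match).
For minimum reflection here: 2 n t = (m + ½) λ.
The fifth-smallest nonzero thickness corresponds to m = 4: t = (m + ½) λ / (2 n) = 4.50 × 634 / (2 × 1.41) = 1012 nm.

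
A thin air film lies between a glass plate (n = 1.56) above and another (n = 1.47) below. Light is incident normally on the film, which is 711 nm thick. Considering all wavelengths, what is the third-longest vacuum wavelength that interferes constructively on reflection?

569 nm

Top surface (1.56 → 1.0): reflection off a lower-index medium gives no phase shift.
At the lower boundary (n = 1.0 to n = 1.47) the reflected ray undergoes a half-wave phase shift.
Net: one phase inversion between the two reflected rays.
So the condition for constructive reflection is 2 n t = (m + ½) λ.
λ = 2 n t / (m + ½). The third-longest wavelength is m = 2: λ = 2 × 1.0 × 711 / 2.50 = 569 nm.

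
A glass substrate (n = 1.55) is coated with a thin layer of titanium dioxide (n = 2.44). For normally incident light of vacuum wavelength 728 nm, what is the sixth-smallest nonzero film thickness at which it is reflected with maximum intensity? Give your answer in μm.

0.820 μm

At the upper boundary (n = 1.0 to n = 2.44) the reflected ray undergoes a half-wave phase shift.
At the lower boundary (n = 2.44 to n = 1.55) the reflected ray undergoes no phase shift.
The two reflections differ by half a wavelength.
For maximum reflection here: 2 n t = (m + ½) λ.
The sixth-smallest nonzero thickness corresponds to m = 5: t = (m + ½) λ / (2 n) = 5.50 × 728 / (2 × 2.44) = 820 nm.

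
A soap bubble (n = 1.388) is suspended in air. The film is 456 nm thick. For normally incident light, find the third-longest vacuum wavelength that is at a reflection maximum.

At the upper boundary (n = 1.0 to n = 1.388) the reflected ray undergoes a half-wave phase shift.
Ray reflecting at the bottom interface goes from n = 1.388 toward n = 1.0: no phase shift.
Net: one phase inversion between the two reflected rays.
So the condition for constructive reflection is 2 n t = (m + ½) λ.
λ = 2 n t / (m + ½). The third-longest wavelength is m = 2: λ = 2 × 1.388 × 456 / 2.50 = 506 nm.

506 nm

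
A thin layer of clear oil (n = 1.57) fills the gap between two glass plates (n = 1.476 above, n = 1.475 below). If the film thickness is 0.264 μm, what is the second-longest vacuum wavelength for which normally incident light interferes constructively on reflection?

Top surface (1.476 → 1.57): reflection off a higher-index medium gives a half-wave phase shift.
Ray reflecting at the bottom interface goes from n = 1.57 toward n = 1.475: no phase shift.
Net: one phase inversion between the two reflected rays.
For maximum reflection here: 2 n t = (m + ½) λ.
λ = 2 n t / (m + ½). The second-longest wavelength is m = 1: λ = 2 × 1.57 × 264 / 1.50 = 553 nm.

553 nm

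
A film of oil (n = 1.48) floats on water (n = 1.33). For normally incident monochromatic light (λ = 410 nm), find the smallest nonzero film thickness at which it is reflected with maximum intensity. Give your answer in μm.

0.0693 μm

At the upper boundary (n = 1.0 to n = 1.48) the reflected ray undergoes a half-wave phase shift.
Ray reflecting at the bottom interface goes from n = 1.48 toward n = 1.33: no phase shift.
The two reflections differ by half a wavelength.
For maximum reflection here: 2 n t = (m + ½) λ.
Minimum at m = 0: t = λ / (4 n) = 410 / (4 × 1.48) = 69.3 nm.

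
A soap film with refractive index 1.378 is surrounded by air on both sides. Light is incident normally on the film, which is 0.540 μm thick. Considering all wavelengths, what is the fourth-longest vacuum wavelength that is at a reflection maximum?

At the upper boundary (n = 1.0 to n = 1.378) the reflected ray undergoes a half-wave phase shift.
At the lower boundary (n = 1.378 to n = 1.0) the reflected ray undergoes no phase shift.
Net: one phase inversion between the two reflected rays.
With one net inversion, constructive interference in reflection requires 2 n t = (m + ½) λ.
λ = 2 n t / (m + ½). The fourth-longest wavelength is m = 3: λ = 2 × 1.378 × 540 / 3.50 = 425 nm.

425 nm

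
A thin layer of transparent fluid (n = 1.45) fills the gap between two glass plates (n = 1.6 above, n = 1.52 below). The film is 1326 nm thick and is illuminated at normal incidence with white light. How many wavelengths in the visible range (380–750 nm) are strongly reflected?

Ray reflecting at the top interface goes from n = 1.6 toward n = 1.45: no phase shift.
Bottom surface (1.45 → 1.52): reflection off a higher-index medium gives a half-wave phase shift.
The two reflections differ by half a wavelength.
So the condition for constructive reflection is 2 n t = (m + ½) λ.
λ = 2 n t / (m + ½) = 3845 / (m + ½) nm.
m=4: 855 nm (IR); m=5: 699 nm (visible); m=6: 592 nm (visible); m=7: 513 nm (visible); m=8: 452 nm (visible); m=9: 405 nm (visible); m=10: 366 nm (UV).

5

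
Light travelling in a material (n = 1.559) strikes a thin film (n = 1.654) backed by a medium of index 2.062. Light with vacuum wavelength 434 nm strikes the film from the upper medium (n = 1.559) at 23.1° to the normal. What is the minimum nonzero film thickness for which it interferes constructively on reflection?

Ray reflecting at the top interface goes from n = 1.559 toward n = 1.654: a half-wave phase shift.
At the lower boundary (n = 1.654 to n = 2.062) the reflected ray undergoes a half-wave phase shift.
The two reflections carry the same phase change, so no net offset.
So the condition for constructive reflection is 2 n t cos θ_r = m λ.
Snell's law: 1.559 sin 23.1° = 1.654 sin θ_r → sin θ_r = 0.370, cos θ_r = 0.929.
Minimum nonzero at m = 1: t = λ / (2 n cos θ_r) = 434 / (2 × 1.654 × 0.929) = 141 nm.

141 nm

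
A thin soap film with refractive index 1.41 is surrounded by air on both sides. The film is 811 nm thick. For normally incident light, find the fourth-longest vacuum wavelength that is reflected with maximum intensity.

653 nm

Ray reflecting at the top interface goes from n = 1.0 toward n = 1.41: a half-wave phase shift.
Bottom surface (1.41 → 1.0): reflection off a lower-index medium gives no phase shift.
Net: one phase inversion between the two reflected rays.
So the condition for constructive reflection is 2 n t = (m + ½) λ.
λ = 2 n t / (m + ½). The fourth-longest wavelength is m = 3: λ = 2 × 1.41 × 811 / 3.50 = 653 nm.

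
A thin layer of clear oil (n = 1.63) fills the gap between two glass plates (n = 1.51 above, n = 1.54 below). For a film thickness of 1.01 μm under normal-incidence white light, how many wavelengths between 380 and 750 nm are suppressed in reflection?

Ray reflecting at the top interface goes from n = 1.51 toward n = 1.63: a half-wave phase shift.
At the lower boundary (n = 1.63 to n = 1.54) the reflected ray undergoes no phase shift.
Exactly one π shift → a net half-wave offset.
For minimum reflection here: 2 n t = m λ.
λ = 2 n t / m = 3293 / m nm.
m=4: 823 nm (IR); m=5: 659 nm (visible); m=6: 549 nm (visible); m=7: 470 nm (visible); m=8: 412 nm (visible); m=9: 366 nm (UV).

4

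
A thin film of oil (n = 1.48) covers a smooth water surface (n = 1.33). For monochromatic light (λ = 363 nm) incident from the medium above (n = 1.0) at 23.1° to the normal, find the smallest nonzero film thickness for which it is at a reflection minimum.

Top surface (1.0 → 1.48): reflection off a higher-index medium gives a half-wave phase shift.
Ray reflecting at the bottom interface goes from n = 1.48 toward n = 1.33: no phase shift.
The two reflections differ by half a wavelength.
With one net inversion, destructive interference in reflection requires 2 n t cos θ_r = m λ.
Snell's law: 1.0 sin 23.1° = 1.48 sin θ_r → sin θ_r = 0.265, cos θ_r = 0.964.
Minimum nonzero at m = 1: t = λ / (2 n cos θ_r) = 363 / (2 × 1.48 × 0.964) = 127 nm.

127 nm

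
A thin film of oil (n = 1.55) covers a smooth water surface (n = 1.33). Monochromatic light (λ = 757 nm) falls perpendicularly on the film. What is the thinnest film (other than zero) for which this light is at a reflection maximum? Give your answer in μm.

0.122 μm

Top surface (1.0 → 1.55): reflection off a higher-index medium gives a half-wave phase shift.
At the lower boundary (n = 1.55 to n = 1.33) the reflected ray undergoes no phase shift.
Exactly one π shift → a net half-wave offset.
So the condition for constructive reflection is 2 n t = (m + ½) λ.
Minimum at m = 0: t = λ / (4 n) = 757 / (4 × 1.55) = 122 nm.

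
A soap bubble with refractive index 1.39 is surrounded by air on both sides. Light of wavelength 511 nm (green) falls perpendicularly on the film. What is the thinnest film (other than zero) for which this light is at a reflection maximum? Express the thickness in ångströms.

919 Å

Ray reflecting at the top interface goes from n = 1.0 toward n = 1.39: a half-wave phase shift.
Ray reflecting at the bottom interface goes from n = 1.39 toward n = 1.0: no phase shift.
Net: one phase inversion between the two reflected rays.
With one net inversion, constructive interference in reflection requires 2 n t = (m + ½) λ.
Minimum at m = 0: t = λ / (4 n) = 511 / (4 × 1.39) = 91.9 nm.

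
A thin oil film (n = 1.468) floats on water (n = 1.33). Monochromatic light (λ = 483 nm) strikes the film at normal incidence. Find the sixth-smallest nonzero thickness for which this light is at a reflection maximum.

905 nm

Ray reflecting at the top interface goes from n = 1.0 toward n = 1.468: a half-wave phase shift.
Bottom surface (1.468 → 1.33): reflection off a lower-index medium gives no phase shift.
Exactly one π shift → a net half-wave offset.
For bright reflection here: 2 n t = (m + ½) λ.
The sixth-smallest nonzero thickness corresponds to m = 5: t = (m + ½) λ / (2 n) = 5.50 × 483 / (2 × 1.468) = 905 nm.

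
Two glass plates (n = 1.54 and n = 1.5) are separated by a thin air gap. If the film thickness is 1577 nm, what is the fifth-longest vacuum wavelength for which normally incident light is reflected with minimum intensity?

Ray reflecting at the top interface goes from n = 1.54 toward n = 1.0: no phase shift.
Bottom surface (1.0 → 1.5): reflection off a higher-index medium gives a half-wave phase shift.
Exactly one π shift → a net half-wave offset.
With one net inversion, destructive interference in reflection requires 2 n t = m λ.
λ = 2 n t / m. The fifth-longest wavelength is m = 5: λ = 2 × 1.0 × 1577 / 5.00 = 631 nm.

631 nm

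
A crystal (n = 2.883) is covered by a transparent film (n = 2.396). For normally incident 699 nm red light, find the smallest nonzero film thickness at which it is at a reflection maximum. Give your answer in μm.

0.146 μm

Ray reflecting at the top interface goes from n = 1.0 toward n = 2.396: a half-wave phase shift.
At the lower boundary (n = 2.396 to n = 2.883) the reflected ray undergoes a half-wave phase shift.
Net: no relative phase inversion (both shifts match).
With no net inversion, constructive interference in reflection requires 2 n t = m λ.
Minimum nonzero at m = 1: t = λ / (2 n) = 699 / (2 × 2.396) = 146 nm.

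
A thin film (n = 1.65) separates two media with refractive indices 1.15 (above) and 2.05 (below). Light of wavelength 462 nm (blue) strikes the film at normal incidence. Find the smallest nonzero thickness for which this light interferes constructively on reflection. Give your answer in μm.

0.140 μm

Ray reflecting at the top interface goes from n = 1.15 toward n = 1.65: a half-wave phase shift.
At the lower boundary (n = 1.65 to n = 2.05) the reflected ray undergoes a half-wave phase shift.
The two reflections carry the same phase change, so no net offset.
With no net inversion, constructive interference in reflection requires 2 n t = m λ.
The smallest nonzero thickness corresponds to m = 1: t = m λ / (2 n) = 1.00 × 462 / (2 × 1.65) = 140 nm.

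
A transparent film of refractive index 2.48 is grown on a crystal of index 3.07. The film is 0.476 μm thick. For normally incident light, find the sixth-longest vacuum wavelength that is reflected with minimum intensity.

429 nm

Top surface (1.0 → 2.48): reflection off a higher-index medium gives a half-wave phase shift.
Bottom surface (2.48 → 3.07): reflection off a higher-index medium gives a half-wave phase shift.
Net: no relative phase inversion (both shifts match).
For dark reflection here: 2 n t = (m + ½) λ.
λ = 2 n t / (m + ½). The sixth-longest wavelength is m = 5: λ = 2 × 2.48 × 476 / 5.50 = 429 nm.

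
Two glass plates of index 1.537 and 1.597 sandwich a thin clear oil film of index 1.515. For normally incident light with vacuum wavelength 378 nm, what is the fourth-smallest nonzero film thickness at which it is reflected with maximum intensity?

Top surface (1.537 → 1.515): reflection off a lower-index medium gives no phase shift.
Bottom surface (1.515 → 1.597): reflection off a higher-index medium gives a half-wave phase shift.
Exactly one π shift → a net half-wave offset.
For bright reflection here: 2 n t = (m + ½) λ.
The fourth-smallest nonzero thickness corresponds to m = 3: t = (m + ½) λ / (2 n) = 3.50 × 378 / (2 × 1.515) = 437 nm.

437 nm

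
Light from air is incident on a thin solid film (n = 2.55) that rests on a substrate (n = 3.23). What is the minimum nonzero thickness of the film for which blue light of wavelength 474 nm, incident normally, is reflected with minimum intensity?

46.5 nm

Top surface (1.0 → 2.55): reflection off a higher-index medium gives a half-wave phase shift.
At the lower boundary (n = 2.55 to n = 3.23) the reflected ray undergoes a half-wave phase shift.
Zero or two π shifts → no net half-wave offset.
So the condition for destructive reflection is 2 n t = (m + ½) λ.
Minimum at m = 0: t = λ / (4 n) = 474 / (4 × 2.55) = 46.5 nm.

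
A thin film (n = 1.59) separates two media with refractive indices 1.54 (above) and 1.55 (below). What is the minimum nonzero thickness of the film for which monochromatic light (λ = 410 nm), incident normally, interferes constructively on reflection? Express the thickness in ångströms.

At the upper boundary (n = 1.54 to n = 1.59) the reflected ray undergoes a half-wave phase shift.
Bottom surface (1.59 → 1.55): reflection off a lower-index medium gives no phase shift.
Exactly one π shift → a net half-wave offset.
For bright reflection here: 2 n t = (m + ½) λ.
Minimum at m = 0: t = λ / (4 n) = 410 / (4 × 1.59) = 64.5 nm.

645 Å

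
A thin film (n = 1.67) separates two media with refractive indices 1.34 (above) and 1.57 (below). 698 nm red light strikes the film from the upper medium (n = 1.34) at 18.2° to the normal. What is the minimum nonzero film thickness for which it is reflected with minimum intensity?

At the upper boundary (n = 1.34 to n = 1.67) the reflected ray undergoes a half-wave phase shift.
Ray reflecting at the bottom interface goes from n = 1.67 toward n = 1.57: no phase shift.
Net: one phase inversion between the two reflected rays.
With one net inversion, destructive interference in reflection requires 2 n t cos θ_r = m λ.
Snell's law: 1.34 sin 18.2° = 1.67 sin θ_r → sin θ_r = 0.251, cos θ_r = 0.968.
Minimum nonzero at m = 1: t = λ / (2 n cos θ_r) = 698 / (2 × 1.67 × 0.968) = 216 nm.

216 nm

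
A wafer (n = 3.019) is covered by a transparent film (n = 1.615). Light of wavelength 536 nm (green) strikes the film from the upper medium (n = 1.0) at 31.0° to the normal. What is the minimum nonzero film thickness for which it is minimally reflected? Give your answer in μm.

Top surface (1.0 → 1.615): reflection off a higher-index medium gives a half-wave phase shift.
At the lower boundary (n = 1.615 to n = 3.019) the reflected ray undergoes a half-wave phase shift.
Net: no relative phase inversion (both shifts match).
So the condition for destructive reflection is 2 n t cos θ_r = (m + ½) λ.
Snell's law: 1.0 sin 31.0° = 1.615 sin θ_r → sin θ_r = 0.319, cos θ_r = 0.948.
Minimum at m = 0: t = λ / (4 n cos θ_r) = 536 / (4 × 1.615 × 0.948) = 87.5 nm.

0.0875 μm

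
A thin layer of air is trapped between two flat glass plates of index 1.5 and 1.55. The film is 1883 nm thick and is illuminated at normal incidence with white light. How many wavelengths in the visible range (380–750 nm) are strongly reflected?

Ray reflecting at the top interface goes from n = 1.5 toward n = 1.0: no phase shift.
Ray reflecting at the bottom interface goes from n = 1.0 toward n = 1.55: a half-wave phase shift.
Exactly one π shift → a net half-wave offset.
For strong reflection here: 2 n t = (m + ½) λ.
λ = 2 n t / (m + ½) = 3766 / (m + ½) nm.
m=4: 837 nm (IR); m=5: 685 nm (visible); m=6: 579 nm (visible); m=7: 502 nm (visible); m=8: 443 nm (visible); m=9: 396 nm (visible); m=10: 359 nm (UV).

5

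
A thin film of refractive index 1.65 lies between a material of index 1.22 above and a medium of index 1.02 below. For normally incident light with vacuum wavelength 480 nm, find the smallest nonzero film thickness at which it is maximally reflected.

Ray reflecting at the top interface goes from n = 1.22 toward n = 1.65: a half-wave phase shift.
Bottom surface (1.65 → 1.02): reflection off a lower-index medium gives no phase shift.
Net: one phase inversion between the two reflected rays.
So the condition for constructive reflection is 2 n t = (m + ½) λ.
Minimum at m = 0: t = λ / (4 n) = 480 / (4 × 1.65) = 72.7 nm.

72.7 nm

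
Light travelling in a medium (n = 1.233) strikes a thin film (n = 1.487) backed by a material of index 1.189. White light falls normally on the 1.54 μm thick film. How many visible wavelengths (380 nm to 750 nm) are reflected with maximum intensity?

6

Top surface (1.233 → 1.487): reflection off a higher-index medium gives a half-wave phase shift.
Bottom surface (1.487 → 1.189): reflection off a lower-index medium gives no phase shift.
Exactly one π shift → a net half-wave offset.
With one net inversion, constructive interference in reflection requires 2 n t = (m + ½) λ.
λ = 2 n t / (m + ½) = 4580 / (m + ½) nm.
m=5: 833 nm (IR); m=6: 705 nm (visible); m=7: 611 nm (visible); m=8: 539 nm (visible); m=9: 482 nm (visible); m=10: 436 nm (visible); m=11: 398 nm (visible); m=12: 366 nm (UV).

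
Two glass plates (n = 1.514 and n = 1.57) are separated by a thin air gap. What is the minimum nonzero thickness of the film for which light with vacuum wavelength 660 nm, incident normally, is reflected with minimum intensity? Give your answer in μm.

Ray reflecting at the top interface goes from n = 1.514 toward n = 1.0: no phase shift.
Ray reflecting at the bottom interface goes from n = 1.0 toward n = 1.57: a half-wave phase shift.
The two reflections differ by half a wavelength.
So the condition for destructive reflection is 2 n t = m λ.
Minimum nonzero at m = 1: t = λ / (2 n) = 660 / (2 × 1.0) = 330 nm.

0.330 μm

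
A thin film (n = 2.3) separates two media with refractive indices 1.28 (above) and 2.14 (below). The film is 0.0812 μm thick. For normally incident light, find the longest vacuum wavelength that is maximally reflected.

747 nm

At the upper boundary (n = 1.28 to n = 2.3) the reflected ray undergoes a half-wave phase shift.
Bottom surface (2.3 → 2.14): reflection off a lower-index medium gives no phase shift.
Exactly one π shift → a net half-wave offset.
With one net inversion, constructive interference in reflection requires 2 n t = (m + ½) λ.
λ = 2 n t / (m + ½). The longest wavelength is m = 0: λ = 2 × 2.3 × 81.2 / 0.500 = 747 nm.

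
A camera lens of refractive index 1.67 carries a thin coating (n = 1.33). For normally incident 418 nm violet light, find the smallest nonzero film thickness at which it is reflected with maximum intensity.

157 nm

Top surface (1.0 → 1.33): reflection off a higher-index medium gives a half-wave phase shift.
Bottom surface (1.33 → 1.67): reflection off a higher-index medium gives a half-wave phase shift.
Zero or two π shifts → no net half-wave offset.
So the condition for constructive reflection is 2 n t = m λ.
Minimum nonzero at m = 1: t = λ / (2 n) = 418 / (2 × 1.33) = 157 nm.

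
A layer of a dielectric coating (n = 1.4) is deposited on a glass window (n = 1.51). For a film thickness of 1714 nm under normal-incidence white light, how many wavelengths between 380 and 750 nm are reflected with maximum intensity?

6

Ray reflecting at the top interface goes from n = 1.0 toward n = 1.4: a half-wave phase shift.
Bottom surface (1.4 → 1.51): reflection off a higher-index medium gives a half-wave phase shift.
Net: no relative phase inversion (both shifts match).
For strong reflection here: 2 n t = m λ.
λ = 2 n t / m = 4799 / m nm.
m=6: 800 nm (IR); m=7: 686 nm (visible); m=8: 600 nm (visible); m=9: 533 nm (visible); m=10: 480 nm (visible); m=11: 436 nm (visible); m=12: 400 nm (visible); m=13: 369 nm (UV).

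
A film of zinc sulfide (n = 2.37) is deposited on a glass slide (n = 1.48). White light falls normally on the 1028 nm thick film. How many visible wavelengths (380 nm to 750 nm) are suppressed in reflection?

At the upper boundary (n = 1.0 to n = 2.37) the reflected ray undergoes a half-wave phase shift.
Bottom surface (2.37 → 1.48): reflection off a lower-index medium gives no phase shift.
Net: one phase inversion between the two reflected rays.
So the condition for destructive reflection is 2 n t = m λ.
λ = 2 n t / m = 4873 / m nm.
m=6: 812 nm (IR); m=7: 696 nm (visible); m=8: 609 nm (visible); m=9: 541 nm (visible); m=10: 487 nm (visible); m=11: 443 nm (visible); m=12: 406 nm (visible); m=13: 375 nm (UV).

6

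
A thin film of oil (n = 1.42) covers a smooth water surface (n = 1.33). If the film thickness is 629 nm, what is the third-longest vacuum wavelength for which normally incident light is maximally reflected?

715 nm

Ray reflecting at the top interface goes from n = 1.0 toward n = 1.42: a half-wave phase shift.
At the lower boundary (n = 1.42 to n = 1.33) the reflected ray undergoes no phase shift.
Exactly one π shift → a net half-wave offset.
So the condition for constructive reflection is 2 n t = (m + ½) λ.
λ = 2 n t / (m + ½). The third-longest wavelength is m = 2: λ = 2 × 1.42 × 629 / 2.50 = 715 nm.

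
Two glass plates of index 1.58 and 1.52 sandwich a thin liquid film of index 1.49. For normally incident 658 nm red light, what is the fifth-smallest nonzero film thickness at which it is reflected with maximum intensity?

994 nm

Top surface (1.58 → 1.49): reflection off a lower-index medium gives no phase shift.
Bottom surface (1.49 → 1.52): reflection off a higher-index medium gives a half-wave phase shift.
The two reflections differ by half a wavelength.
For maximum reflection here: 2 n t = (m + ½) λ.
The fifth-smallest nonzero thickness corresponds to m = 4: t = (m + ½) λ / (2 n) = 4.50 × 658 / (2 × 1.49) = 994 nm.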